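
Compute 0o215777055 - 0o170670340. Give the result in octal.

0o25106515

Subtract column by column in base 8:
  5-0 → 5
  5-4 → 1
  0-3 → 5 (borrow)
  7-0-1 → 6
  7-7 → 0
  7-6 → 1
  5-0 → 5
  1-7 → 2 (borrow)
  2-1-1 → 0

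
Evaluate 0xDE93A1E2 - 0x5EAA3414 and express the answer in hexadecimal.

0x7FE96DCE

Subtract column by column in base 16:
  2-4 → E (borrow)
  E-1-1 → C
  1-4 → D (borrow)
  A-3-1 → 6
  3-A → 9 (borrow)
  9-A-1 → E (borrow)
  E-E-1 → F (borrow)
  D-5-1 → 7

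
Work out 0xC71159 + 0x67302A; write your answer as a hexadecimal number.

0x12E4183

Add column by column in base 16, right to left:
  9+A = 3 carry 1
  5+2+1 = 8
  1+0 = 1
  1+3 = 4
  7+7 = E
  C+6 = 2 carry 1
  final carry 1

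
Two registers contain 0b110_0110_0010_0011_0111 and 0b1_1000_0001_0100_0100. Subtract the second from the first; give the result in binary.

0b1001110000011110011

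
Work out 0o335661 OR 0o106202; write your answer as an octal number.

OR each oct digit independently (no carries):
  3|1=3, 3|0=3, 5|6=7, 6|2=6, 6|0=6, 1|2=3

0o337663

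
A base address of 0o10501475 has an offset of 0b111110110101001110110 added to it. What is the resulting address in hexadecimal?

0o10501475 = 0x22833d in hexadecimal.
0b111110110101001110110 = 0x1f6a76 in hexadecimal.
Add column by column in base 16, right to left:
  d+6 = 3 carry 1
  3+7+1 = b
  3+a = d
  8+6 = e
  2+f = 1 carry 1
  2+1+1 = 4

0x41edb3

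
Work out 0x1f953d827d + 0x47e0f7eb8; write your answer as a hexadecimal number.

0x24134d0135

Add column by column in base 16, right to left:
  d+8 = 5 carry 1
  7+b+1 = 3 carry 1
  2+e+1 = 1 carry 1
  8+7+1 = 0 carry 1
  d+f+1 = d carry 1
  3+0+1 = 4
  5+e = 3 carry 1
  9+7+1 = 1 carry 1
  f+4+1 = 4 carry 1
  1+0+1 = 2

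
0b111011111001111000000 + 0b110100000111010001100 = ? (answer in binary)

0b1110000000001001001100

Add column by column in base 2, right to left:
  0+0 = 0
  0+0 = 0
  0+1 = 1
  0+1 = 1
  0+0 = 0
  0+0 = 0
  1+0 = 1
  1+1 = 0 carry 1
  1+0+1 = 0 carry 1
  1+1+1 = 1 carry 1
  0+1+1 = 0 carry 1
  0+1+1 = 0 carry 1
  1+0+1 = 0 carry 1
  1+0+1 = 0 carry 1
  1+0+1 = 0 carry 1
  1+0+1 = 0 carry 1
  1+0+1 = 0 carry 1
  0+1+1 = 0 carry 1
  1+0+1 = 0 carry 1
  1+1+1 = 1 carry 1
  1+1+1 = 1 carry 1
  final carry 1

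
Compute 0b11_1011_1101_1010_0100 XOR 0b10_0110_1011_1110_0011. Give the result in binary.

0b011101011001000111

XOR bit by bit (1 where the bits differ):
  111011110110100100
^ 100110101111100011
= 011101011001000111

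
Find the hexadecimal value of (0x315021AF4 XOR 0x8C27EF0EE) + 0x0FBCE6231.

0xCD34B4C4B

First 0x315021AF4 XOR 0x8C27EF0EE = 0xBD77CEA1A.
Add column by column in base 16, right to left:
  A+1 = B
  1+3 = 4
  A+2 = C
  E+6 = 4 carry 1
  C+E+1 = B carry 1
  7+C+1 = 4 carry 1
  7+B+1 = 3 carry 1
  D+F+1 = D carry 1
  B+0+1 = C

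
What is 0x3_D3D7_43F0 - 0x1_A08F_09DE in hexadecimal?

0x233483A12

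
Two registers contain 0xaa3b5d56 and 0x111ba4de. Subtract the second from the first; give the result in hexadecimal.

0x991fb878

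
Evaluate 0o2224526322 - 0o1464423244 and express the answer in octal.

0o540103056

Subtract column by column in base 8:
  2-4 → 6 (borrow)
  2-4-1 → 5 (borrow)
  3-2-1 → 0
  6-3 → 3
  2-2 → 0
  5-4 → 1
  4-4 → 0
  2-6 → 4 (borrow)
  2-4-1 → 5 (borrow)
  2-1-1 → 0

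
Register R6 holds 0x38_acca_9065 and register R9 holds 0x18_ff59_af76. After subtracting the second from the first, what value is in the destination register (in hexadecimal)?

Subtract column by column in base 16:
  5-6 → f (borrow)
  6-7-1 → e (borrow)
  0-f-1 → 0 (borrow)
  9-a-1 → e (borrow)
  a-9-1 → 0
  c-5 → 7
  c-f → d (borrow)
  a-f-1 → a (borrow)
  8-8-1 → f (borrow)
  3-1-1 → 1

0x1fad70e0ef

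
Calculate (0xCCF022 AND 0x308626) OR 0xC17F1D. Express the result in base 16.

0xC1FF3F

0xCCF022 AND 0x308626 = 0x008022.
Then OR with 0xC17F1D.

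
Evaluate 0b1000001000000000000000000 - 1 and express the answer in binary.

0b1000000111111111111111111

The trailing 18 digits are 0, so subtracting 1 borrows through: they become 1 and the next digit up decrements.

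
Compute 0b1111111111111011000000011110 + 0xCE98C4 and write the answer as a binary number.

0b10000110011100100100011100010

0xCE98C4 = 0b110011101001100011000100 in binary.
Add column by column in base 2, right to left:
  0+0 = 0
  1+0 = 1
  1+1 = 0 carry 1
  1+0+1 = 0 carry 1
  1+0+1 = 0 carry 1
  0+0+1 = 1
  0+1 = 1
  0+1 = 1
  0+0 = 0
  0+0 = 0
  0+0 = 0
  0+1 = 1
  1+1 = 0 carry 1
  1+0+1 = 0 carry 1
  0+0+1 = 1
  1+1 = 0 carry 1
  1+0+1 = 0 carry 1
  1+1+1 = 1 carry 1
  1+1+1 = 1 carry 1
  1+1+1 = 1 carry 1
  1+0+1 = 0 carry 1
  1+0+1 = 0 carry 1
  1+1+1 = 1 carry 1
  1+1+1 = 1 carry 1
  1+0+1 = 0 carry 1
  1+0+1 = 0 carry 1
  1+0+1 = 0 carry 1
  1+0+1 = 0 carry 1
  final carry 1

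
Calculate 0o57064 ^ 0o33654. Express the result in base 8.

0o64630

XOR each oct digit independently (no carries):
  5^3=6, 7^3=4, 0^6=6, 6^5=3, 4^4=0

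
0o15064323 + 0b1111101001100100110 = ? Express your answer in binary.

0o15064323 = 0b1101000110100011010011 in binary.
Add column by column in base 2, right to left:
  1+0 = 1
  1+1 = 0 carry 1
  0+1+1 = 0 carry 1
  0+0+1 = 1
  1+0 = 1
  0+1 = 1
  1+0 = 1
  1+0 = 1
  0+1 = 1
  0+1 = 1
  0+0 = 0
  1+0 = 1
  0+1 = 1
  1+0 = 1
  1+1 = 0 carry 1
  0+1+1 = 0 carry 1
  0+1+1 = 0 carry 1
  0+1+1 = 0 carry 1
  1+1+1 = 1 carry 1
  0+0+1 = 1
  1+0 = 1
  1+0 = 1

0b1111000011101111111001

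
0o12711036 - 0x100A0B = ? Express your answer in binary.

0b110111000100000010011

0o12711036 = 0b1010111001001000011110 in binary.
0x100A0B = 0b100000000101000001011 in binary.
Subtract column by column in base 2:
  0-1 → 1 (borrow)
  1-1-1 → 1 (borrow)
  1-0-1 → 0
  1-1 → 0
  1-0 → 1
  0-0 → 0
  0-0 → 0
  0-0 → 0
  0-0 → 0
  1-1 → 0
  0-0 → 0
  0-1 → 1 (borrow)
  1-0-1 → 0
  0-0 → 0
  0-0 → 0
  1-0 → 1
  1-0 → 1
  1-0 → 1
  0-0 → 0
  1-0 → 1
  0-1 → 1 (borrow)
  1-0-1 → 0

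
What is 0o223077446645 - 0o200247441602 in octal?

0o22630005043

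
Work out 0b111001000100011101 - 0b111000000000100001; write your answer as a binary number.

Subtract column by column in base 2:
  1-1 → 0
  0-0 → 0
  1-0 → 1
  1-0 → 1
  1-0 → 1
  0-1 → 1 (borrow)
  0-0-1 → 1 (borrow)
  0-0-1 → 1 (borrow)
  1-0-1 → 0
  0-0 → 0
  0-0 → 0
  0-0 → 0
  1-0 → 1
  0-0 → 0
  0-0 → 0
  1-1 → 0
  1-1 → 0
  1-1 → 0

0b1000011111100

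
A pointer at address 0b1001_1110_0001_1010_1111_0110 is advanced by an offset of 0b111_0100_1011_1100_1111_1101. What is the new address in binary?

Add column by column in base 2, right to left:
  0+1 = 1
  1+0 = 1
  1+1 = 0 carry 1
  0+1+1 = 0 carry 1
  1+1+1 = 1 carry 1
  1+1+1 = 1 carry 1
  1+1+1 = 1 carry 1
  1+1+1 = 1 carry 1
  0+0+1 = 1
  1+0 = 1
  0+1 = 1
  1+1 = 0 carry 1
  1+1+1 = 1 carry 1
  0+1+1 = 0 carry 1
  0+0+1 = 1
  0+1 = 1
  0+0 = 0
  1+0 = 1
  1+1 = 0 carry 1
  1+0+1 = 0 carry 1
  1+1+1 = 1 carry 1
  0+1+1 = 0 carry 1
  0+1+1 = 0 carry 1
  1+0+1 = 0 carry 1
  final carry 1

0b1000100101101011111110011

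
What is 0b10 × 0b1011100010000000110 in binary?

Multiply each base-2 digit by 2, carrying:
  0×2 = 0 → write 0
  1×2 = 2 → write 0 carry 1
  1×2+1 = 3 → write 1 carry 1
  0×2+1 = 1 → write 1
  0×2 = 0 → write 0
  0×2 = 0 → write 0
  0×2 = 0 → write 0
  0×2 = 0 → write 0
  0×2 = 0 → write 0
  0×2 = 0 → write 0
  1×2 = 2 → write 0 carry 1
  0×2+1 = 1 → write 1
  0×2 = 0 → write 0
  0×2 = 0 → write 0
  1×2 = 2 → write 0 carry 1
  1×2+1 = 3 → write 1 carry 1
  1×2+1 = 3 → write 1 carry 1
  0×2+1 = 1 → write 1
  1×2 = 2 → write 0 carry 1
  remaining carry: 1

0b10111000100000001100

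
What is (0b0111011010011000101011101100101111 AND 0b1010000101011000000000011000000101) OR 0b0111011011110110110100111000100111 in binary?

0b111011011111110110100111000100111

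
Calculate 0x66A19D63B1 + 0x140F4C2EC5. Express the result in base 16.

Add column by column in base 16, right to left:
  1+5 = 6
  B+C = 7 carry 1
  3+E+1 = 2 carry 1
  6+2+1 = 9
  D+C = 9 carry 1
  9+4+1 = E
  1+F = 0 carry 1
  A+0+1 = B
  6+4 = A
  6+1 = 7

0x7AB0E99276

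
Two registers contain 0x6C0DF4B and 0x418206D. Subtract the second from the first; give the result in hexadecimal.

0x2A8BEDE

Subtract column by column in base 16:
  B-D → E (borrow)
  4-6-1 → D (borrow)
  F-0-1 → E
  D-2 → B
  0-8 → 8 (borrow)
  C-1-1 → A
  6-4 → 2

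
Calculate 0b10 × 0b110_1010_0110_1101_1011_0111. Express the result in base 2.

0b110101001101101101101110

Multiply each base-2 digit by 2, carrying:
  1×2 = 2 → write 0 carry 1
  1×2+1 = 3 → write 1 carry 1
  1×2+1 = 3 → write 1 carry 1
  0×2+1 = 1 → write 1
  1×2 = 2 → write 0 carry 1
  1×2+1 = 3 → write 1 carry 1
  0×2+1 = 1 → write 1
  1×2 = 2 → write 0 carry 1
  1×2+1 = 3 → write 1 carry 1
  0×2+1 = 1 → write 1
  1×2 = 2 → write 0 carry 1
  1×2+1 = 3 → write 1 carry 1
  0×2+1 = 1 → write 1
  1×2 = 2 → write 0 carry 1
  1×2+1 = 3 → write 1 carry 1
  0×2+1 = 1 → write 1
  0×2 = 0 → write 0
  1×2 = 2 → write 0 carry 1
  0×2+1 = 1 → write 1
  1×2 = 2 → write 0 carry 1
  0×2+1 = 1 → write 1
  1×2 = 2 → write 0 carry 1
  1×2+1 = 3 → write 1 carry 1
  remaining carry: 1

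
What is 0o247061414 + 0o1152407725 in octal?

0o1421471341

Add column by column in base 8, right to left:
  4+5 = 1 carry 1
  1+2+1 = 4
  4+7 = 3 carry 1
  1+7+1 = 1 carry 1
  6+0+1 = 7
  0+4 = 4
  7+2 = 1 carry 1
  4+5+1 = 2 carry 1
  2+1+1 = 4
  0+1 = 1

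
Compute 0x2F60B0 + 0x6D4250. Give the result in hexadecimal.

Add column by column in base 16, right to left:
  0+0 = 0
  B+5 = 0 carry 1
  0+2+1 = 3
  6+4 = A
  F+D = C carry 1
  2+6+1 = 9

0x9CA300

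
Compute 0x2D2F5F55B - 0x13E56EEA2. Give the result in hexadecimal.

0x1949F06B9

Subtract column by column in base 16:
  B-2 → 9
  5-A → B (borrow)
  5-E-1 → 6 (borrow)
  F-E-1 → 0
  5-6 → F (borrow)
  F-5-1 → 9
  2-E → 4 (borrow)
  D-3-1 → 9
  2-1 → 1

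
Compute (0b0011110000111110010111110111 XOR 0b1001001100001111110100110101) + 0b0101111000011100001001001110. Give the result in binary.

First 0b0011110000111110010111110111 XOR 0b1001001100001111110100110101 = 0b1010111100110001100011000010.
Add column by column in base 2, right to left:
  0+0 = 0
  1+1 = 0 carry 1
  0+1+1 = 0 carry 1
  0+1+1 = 0 carry 1
  0+0+1 = 1
  0+0 = 0
  1+1 = 0 carry 1
  1+0+1 = 0 carry 1
  0+0+1 = 1
  0+1 = 1
  0+0 = 0
  1+0 = 1
  1+0 = 1
  0+0 = 0
  0+1 = 1
  0+1 = 1
  1+1 = 0 carry 1
  1+0+1 = 0 carry 1
  0+0+1 = 1
  0+0 = 0
  1+0 = 1
  1+1 = 0 carry 1
  1+1+1 = 1 carry 1
  1+1+1 = 1 carry 1
  0+1+1 = 0 carry 1
  1+0+1 = 0 carry 1
  0+1+1 = 0 carry 1
  1+0+1 = 0 carry 1
  final carry 1

0b10000110101001101101100010000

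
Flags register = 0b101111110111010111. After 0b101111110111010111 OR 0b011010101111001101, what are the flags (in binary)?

0b111111111111011111

OR bit by bit (1 where either bit is 1):
  101111110111010111
| 011010101111001101
= 111111111111011111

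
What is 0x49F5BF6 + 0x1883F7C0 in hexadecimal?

Add column by column in base 16, right to left:
  6+0 = 6
  F+C = B carry 1
  B+7+1 = 3 carry 1
  5+F+1 = 5 carry 1
  F+3+1 = 3 carry 1
  9+8+1 = 2 carry 1
  4+8+1 = D
  0+1 = 1

0x1D2353B6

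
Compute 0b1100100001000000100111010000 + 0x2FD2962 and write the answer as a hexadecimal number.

0xF813332

0b1100100001000000100111010000 = 0xC8409D0 in hexadecimal.
Add column by column in base 16, right to left:
  0+2 = 2
  D+6 = 3 carry 1
  9+9+1 = 3 carry 1
  0+2+1 = 3
  4+D = 1 carry 1
  8+F+1 = 8 carry 1
  C+2+1 = F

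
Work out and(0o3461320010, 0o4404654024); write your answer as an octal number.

0o0400200000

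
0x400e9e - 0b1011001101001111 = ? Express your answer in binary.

0x400e9e = 0b10000000000111010011110 in binary.
Subtract column by column in base 2:
  0-1 → 1 (borrow)
  1-1-1 → 1 (borrow)
  1-1-1 → 1 (borrow)
  1-1-1 → 1 (borrow)
  1-0-1 → 0
  0-0 → 0
  0-1 → 1 (borrow)
  1-0-1 → 0
  0-1 → 1 (borrow)
  1-1-1 → 1 (borrow)
  1-0-1 → 0
  1-0 → 1
  0-1 → 1 (borrow)
  0-1-1 → 0 (borrow)
  0-0-1 → 1 (borrow)
  0-1-1 → 0 (borrow)
  0-0-1 → 1 (borrow)
  0-0-1 → 1 (borrow)
  0-0-1 → 1 (borrow)
  0-0-1 → 1 (borrow)
  0-0-1 → 1 (borrow)
  0-0-1 → 1 (borrow)
  1-0-1 → 0

0b1111110101101101001111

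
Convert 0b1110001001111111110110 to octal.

Group the bits in threes: 001 110 001 001 111 111 110 110 → 16117766.

0o16117766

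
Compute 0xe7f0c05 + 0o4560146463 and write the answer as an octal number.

0o6417754470

0xe7f0c05 = 0o1637606005 in octal.
Add column by column in base 8, right to left:
  5+3 = 0 carry 1
  0+6+1 = 7
  0+4 = 4
  6+6 = 4 carry 1
  0+4+1 = 5
  6+1 = 7
  7+0 = 7
  3+6 = 1 carry 1
  6+5+1 = 4 carry 1
  1+4+1 = 6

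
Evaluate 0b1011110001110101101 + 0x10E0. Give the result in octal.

0o1372215

0b1011110001110101101 = 0o1361655 in octal.
0x10E0 = 0o10340 in octal.
Add column by column in base 8, right to left:
  5+0 = 5
  5+4 = 1 carry 1
  6+3+1 = 2 carry 1
  1+0+1 = 2
  6+1 = 7
  3+0 = 3
  1+0 = 1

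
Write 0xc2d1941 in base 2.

0b1100001011010001100101000001

Expand each hex digit to 4 bits: c=1100 2=0010 d=1101 1=0001 9=1001 4=0100 1=0001.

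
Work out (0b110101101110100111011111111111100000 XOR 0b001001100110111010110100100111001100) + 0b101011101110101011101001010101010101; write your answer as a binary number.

First 0b110101101110100111011111111111100000 XOR 0b001001100110111010110100100111001100 = 0b111100001000011101101011011000101100.
Add column by column in base 2, right to left:
  0+1 = 1
  0+0 = 0
  1+1 = 0 carry 1
  1+0+1 = 0 carry 1
  0+1+1 = 0 carry 1
  1+0+1 = 0 carry 1
  0+1+1 = 0 carry 1
  0+0+1 = 1
  0+1 = 1
  1+0 = 1
  1+1 = 0 carry 1
  0+0+1 = 1
  1+1 = 0 carry 1
  1+0+1 = 0 carry 1
  0+0+1 = 1
  1+1 = 0 carry 1
  0+0+1 = 1
  1+1 = 0 carry 1
  1+1+1 = 1 carry 1
  0+1+1 = 0 carry 1
  1+0+1 = 0 carry 1
  1+1+1 = 1 carry 1
  1+0+1 = 0 carry 1
  0+1+1 = 0 carry 1
  0+0+1 = 1
  0+1 = 1
  0+1 = 1
  1+1 = 0 carry 1
  0+0+1 = 1
  0+1 = 1
  0+1 = 1
  0+1 = 1
  1+0 = 1
  1+1 = 0 carry 1
  1+0+1 = 0 carry 1
  1+1+1 = 1 carry 1
  final carry 1

0b1100111110111001001010100101110000001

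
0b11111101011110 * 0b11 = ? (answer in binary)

0b1011111000011010

Multiply each base-2 digit by 3, carrying:
  0×3 = 0 → write 0
  1×3 = 3 → write 1 carry 1
  1×3+1 = 4 → write 0 carry 2
  1×3+2 = 5 → write 1 carry 2
  1×3+2 = 5 → write 1 carry 2
  0×3+2 = 2 → write 0 carry 1
  1×3+1 = 4 → write 0 carry 2
  0×3+2 = 2 → write 0 carry 1
  1×3+1 = 4 → write 0 carry 2
  1×3+2 = 5 → write 1 carry 2
  1×3+2 = 5 → write 1 carry 2
  1×3+2 = 5 → write 1 carry 2
  1×3+2 = 5 → write 1 carry 2
  1×3+2 = 5 → write 1 carry 2
  remaining carry: 10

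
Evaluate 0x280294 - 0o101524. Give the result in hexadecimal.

0x277F40

0o101524 = 0x8354 in hexadecimal.
Subtract column by column in base 16:
  4-4 → 0
  9-5 → 4
  2-3 → F (borrow)
  0-8-1 → 7 (borrow)
  8-0-1 → 7
  2-0 → 2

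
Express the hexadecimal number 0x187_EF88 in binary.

Expand each hex digit to 4 bits: 1=0001 8=1000 7=0111 E=1110 F=1111 8=1000 8=1000.

0b1100001111110111110001000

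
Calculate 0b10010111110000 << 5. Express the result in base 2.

0b1001011111000000000

Left shift by 5: append 5 zero bits.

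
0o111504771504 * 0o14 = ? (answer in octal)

Multiply each base-8 digit by 12, carrying:
  4×12 = 48 → write 0 carry 6
  0×12+6 = 6 → write 6
  5×12 = 60 → write 4 carry 7
  1×12+7 = 19 → write 3 carry 2
  7×12+2 = 86 → write 6 carry 10
  7×12+10 = 94 → write 6 carry 11
  4×12+11 = 59 → write 3 carry 7
  0×12+7 = 7 → write 7
  5×12 = 60 → write 4 carry 7
  1×12+7 = 19 → write 3 carry 2
  1×12+2 = 14 → write 6 carry 1
  1×12+1 = 13 → write 5 carry 1
  remaining carry: 1

0o1563473663460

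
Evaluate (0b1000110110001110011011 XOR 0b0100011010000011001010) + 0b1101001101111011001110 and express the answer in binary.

First 0b1000110110001110011011 XOR 0b0100011010000011001010 = 0b1100101100001101010001.
Add column by column in base 2, right to left:
  1+0 = 1
  0+1 = 1
  0+1 = 1
  0+1 = 1
  1+0 = 1
  0+0 = 0
  1+1 = 0 carry 1
  0+1+1 = 0 carry 1
  1+0+1 = 0 carry 1
  1+1+1 = 1 carry 1
  0+1+1 = 0 carry 1
  0+1+1 = 0 carry 1
  0+1+1 = 0 carry 1
  0+0+1 = 1
  1+1 = 0 carry 1
  1+1+1 = 1 carry 1
  0+0+1 = 1
  1+0 = 1
  0+1 = 1
  0+0 = 0
  1+1 = 0 carry 1
  1+1+1 = 1 carry 1
  final carry 1

0b11001111010001000011111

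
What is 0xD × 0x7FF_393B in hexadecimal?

0x67F5E7FF

Multiply each base-16 digit by 13, carrying:
  B×13 = 143 → write F carry 8
  3×13+8 = 47 → write F carry 2
  9×13+2 = 119 → write 7 carry 7
  3×13+7 = 46 → write E carry 2
  F×13+2 = 197 → write 5 carry 12
  F×13+12 = 207 → write F carry 12
  7×13+12 = 103 → write 7 carry 6
  remaining carry: 6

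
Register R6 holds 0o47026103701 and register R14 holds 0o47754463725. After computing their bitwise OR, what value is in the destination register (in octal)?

OR each oct digit independently (no carries):
  4|4=4, 7|7=7, 0|7=7, 2|5=7, 6|4=6, 1|4=5, 0|6=6, 3|3=3, 7|7=7, 0|2=2, 1|5=5

0o47776563725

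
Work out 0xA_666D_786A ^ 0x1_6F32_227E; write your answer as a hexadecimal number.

0xB095F5A14

XOR each hex digit independently (no carries):
  A^1=B, 6^6=0, 6^F=9, 6^3=5, D^2=F, 7^2=5, 8^2=A, 6^7=1, A^E=4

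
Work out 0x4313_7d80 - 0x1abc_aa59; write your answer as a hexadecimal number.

Subtract column by column in base 16:
  0-9 → 7 (borrow)
  8-5-1 → 2
  d-a → 3
  7-a → d (borrow)
  3-c-1 → 6 (borrow)
  1-b-1 → 5 (borrow)
  3-a-1 → 8 (borrow)
  4-1-1 → 2

0x2856d327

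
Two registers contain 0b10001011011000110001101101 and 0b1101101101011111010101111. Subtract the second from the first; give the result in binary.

0b11101101100110110111110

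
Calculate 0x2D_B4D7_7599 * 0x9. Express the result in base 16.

0x19B5B932261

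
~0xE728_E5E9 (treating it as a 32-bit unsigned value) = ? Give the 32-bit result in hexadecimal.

Each hex digit d becomes F−d:
  E→1, 7→8, 2→D, 8→7, E→1, 5→A, E→1, 9→6

0x18D71A16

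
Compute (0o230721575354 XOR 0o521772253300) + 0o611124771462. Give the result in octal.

First 0o230721575354 XOR 0o521772253300 = 0o711053726054.
Add column by column in base 8, right to left:
  4+2 = 6
  5+6 = 3 carry 1
  0+4+1 = 5
  6+1 = 7
  2+7 = 1 carry 1
  7+7+1 = 7 carry 1
  3+4+1 = 0 carry 1
  5+2+1 = 0 carry 1
  0+1+1 = 2
  1+1 = 2
  1+1 = 2
  7+6 = 5 carry 1
  final carry 1

0o1522200717536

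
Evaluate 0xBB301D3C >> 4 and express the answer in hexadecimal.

0xBB301D3

Shifting right by 4 bits = 1 hex digit: drop the last 1.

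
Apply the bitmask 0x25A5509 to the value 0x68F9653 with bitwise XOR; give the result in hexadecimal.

XOR each hex digit independently (no carries):
  6^2=4, 8^5=D, F^A=5, 9^5=C, 6^5=3, 5^0=5, 3^9=A

0x4D5C35A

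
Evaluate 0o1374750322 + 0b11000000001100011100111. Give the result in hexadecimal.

0o1374750322 = 0xbf3d0d2 in hexadecimal.
0b11000000001100011100111 = 0x6018e7 in hexadecimal.
Add column by column in base 16, right to left:
  2+7 = 9
  d+e = b carry 1
  0+8+1 = 9
  d+1 = e
  3+0 = 3
  f+6 = 5 carry 1
  b+0+1 = c

0xc53e9b9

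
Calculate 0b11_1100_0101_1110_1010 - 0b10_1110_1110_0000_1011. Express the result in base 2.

0b1101011111011111

Subtract column by column in base 2:
  0-1 → 1 (borrow)
  1-1-1 → 1 (borrow)
  0-0-1 → 1 (borrow)
  1-1-1 → 1 (borrow)
  0-0-1 → 1 (borrow)
  1-0-1 → 0
  1-0 → 1
  1-0 → 1
  1-0 → 1
  0-1 → 1 (borrow)
  1-1-1 → 1 (borrow)
  0-1-1 → 0 (borrow)
  0-0-1 → 1 (borrow)
  0-1-1 → 0 (borrow)
  1-1-1 → 1 (borrow)
  1-1-1 → 1 (borrow)
  1-0-1 → 0
  1-1 → 0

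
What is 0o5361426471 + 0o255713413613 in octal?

0o263275042304

Add column by column in base 8, right to left:
  1+3 = 4
  7+1 = 0 carry 1
  4+6+1 = 3 carry 1
  6+3+1 = 2 carry 1
  2+1+1 = 4
  4+4 = 0 carry 1
  1+3+1 = 5
  6+1 = 7
  3+7 = 2 carry 1
  5+5+1 = 3 carry 1
  0+5+1 = 6
  0+2 = 2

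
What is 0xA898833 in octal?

0o1242304063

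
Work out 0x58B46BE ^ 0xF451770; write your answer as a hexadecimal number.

XOR each hex digit independently (no carries):
  5^F=A, 8^4=C, B^5=E, 4^1=5, 6^7=1, B^7=C, E^0=E

0xACE51CE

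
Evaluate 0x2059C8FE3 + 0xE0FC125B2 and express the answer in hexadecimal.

0x10155DB595

Add column by column in base 16, right to left:
  3+2 = 5
  E+B = 9 carry 1
  F+5+1 = 5 carry 1
  8+2+1 = B
  C+1 = D
  9+C = 5 carry 1
  5+F+1 = 5 carry 1
  0+0+1 = 1
  2+E = 0 carry 1
  final carry 1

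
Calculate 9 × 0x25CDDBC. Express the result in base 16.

Multiply each base-16 digit by 9, carrying:
  C×9 = 108 → write C carry 6
  B×9+6 = 105 → write 9 carry 6
  D×9+6 = 123 → write B carry 7
  D×9+7 = 124 → write C carry 7
  C×9+7 = 115 → write 3 carry 7
  5×9+7 = 52 → write 4 carry 3
  2×9+3 = 21 → write 5 carry 1
  remaining carry: 1

0x1543CB9C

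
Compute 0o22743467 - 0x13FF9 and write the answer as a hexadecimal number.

0x4A873E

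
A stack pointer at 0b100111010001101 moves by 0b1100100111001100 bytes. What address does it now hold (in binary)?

0b10001100001011001

Add column by column in base 2, right to left:
  1+0 = 1
  0+0 = 0
  1+1 = 0 carry 1
  1+1+1 = 1 carry 1
  0+0+1 = 1
  0+0 = 0
  0+1 = 1
  1+1 = 0 carry 1
  0+1+1 = 0 carry 1
  1+0+1 = 0 carry 1
  1+0+1 = 0 carry 1
  1+1+1 = 1 carry 1
  0+0+1 = 1
  0+0 = 0
  1+1 = 0 carry 1
  0+1+1 = 0 carry 1
  final carry 1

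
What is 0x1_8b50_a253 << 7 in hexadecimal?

0xc5a8512980

7 bits is not a whole number of base-16 digits; in binary: 110001011010100001010001001010011 << 7 = 1100010110101000010100010010100110000000.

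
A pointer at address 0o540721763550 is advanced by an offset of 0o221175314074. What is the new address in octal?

0o762117277644

Add column by column in base 8, right to left:
  0+4 = 4
  5+7 = 4 carry 1
  5+0+1 = 6
  3+4 = 7
  6+1 = 7
  7+3 = 2 carry 1
  1+5+1 = 7
  2+7 = 1 carry 1
  7+1+1 = 1 carry 1
  0+1+1 = 2
  4+2 = 6
  5+2 = 7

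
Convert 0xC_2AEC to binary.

Expand each hex digit to 4 bits: C=1100 2=0010 A=1010 E=1110 C=1100.

0b11000010101011101100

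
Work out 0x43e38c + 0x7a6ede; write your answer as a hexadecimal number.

0xbe526a

Add column by column in base 16, right to left:
  c+e = a carry 1
  8+d+1 = 6 carry 1
  3+e+1 = 2 carry 1
  e+6+1 = 5 carry 1
  3+a+1 = e
  4+7 = b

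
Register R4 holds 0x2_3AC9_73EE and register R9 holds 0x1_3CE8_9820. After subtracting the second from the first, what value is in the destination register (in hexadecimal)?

0xFDE0DBCE

Subtract column by column in base 16:
  E-0 → E
  E-2 → C
  3-8 → B (borrow)
  7-9-1 → D (borrow)
  9-8-1 → 0
  C-E → E (borrow)
  A-C-1 → D (borrow)
  3-3-1 → F (borrow)
  2-1-1 → 0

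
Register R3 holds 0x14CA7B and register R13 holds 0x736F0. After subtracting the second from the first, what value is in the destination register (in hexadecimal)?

0xD938B

Subtract column by column in base 16:
  B-0 → B
  7-F → 8 (borrow)
  A-6-1 → 3
  C-3 → 9
  4-7 → D (borrow)
  1-0-1 → 0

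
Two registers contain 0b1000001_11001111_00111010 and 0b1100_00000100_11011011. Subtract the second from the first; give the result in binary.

Subtract column by column in base 2:
  0-1 → 1 (borrow)
  1-1-1 → 1 (borrow)
  0-0-1 → 1 (borrow)
  1-1-1 → 1 (borrow)
  1-1-1 → 1 (borrow)
  1-0-1 → 0
  0-1 → 1 (borrow)
  0-1-1 → 0 (borrow)
  1-0-1 → 0
  1-0 → 1
  1-1 → 0
  1-0 → 1
  0-0 → 0
  0-0 → 0
  1-0 → 1
  1-0 → 1
  1-0 → 1
  0-0 → 0
  0-1 → 1 (borrow)
  0-1-1 → 0 (borrow)
  0-0-1 → 1 (borrow)
  0-0-1 → 1 (borrow)
  1-0-1 → 0

0b1101011100101001011111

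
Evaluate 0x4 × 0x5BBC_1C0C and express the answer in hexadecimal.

Multiply each base-16 digit by 4, carrying:
  C×4 = 48 → write 0 carry 3
  0×4+3 = 3 → write 3
  C×4 = 48 → write 0 carry 3
  1×4+3 = 7 → write 7
  C×4 = 48 → write 0 carry 3
  B×4+3 = 47 → write F carry 2
  B×4+2 = 46 → write E carry 2
  5×4+2 = 22 → write 6 carry 1
  remaining carry: 1

0x16EF07030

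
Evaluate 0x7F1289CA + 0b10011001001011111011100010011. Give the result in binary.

0x7F1289CA = 0b1111111000100101000100111001010 in binary.
Add column by column in base 2, right to left:
  0+1 = 1
  1+1 = 0 carry 1
  0+0+1 = 1
  1+0 = 1
  0+1 = 1
  0+0 = 0
  1+0 = 1
  1+0 = 1
  1+1 = 0 carry 1
  0+1+1 = 0 carry 1
  0+1+1 = 0 carry 1
  1+0+1 = 0 carry 1
  0+1+1 = 0 carry 1
  0+1+1 = 0 carry 1
  0+1+1 = 0 carry 1
  1+1+1 = 1 carry 1
  0+1+1 = 0 carry 1
  1+0+1 = 0 carry 1
  0+1+1 = 0 carry 1
  0+0+1 = 1
  1+0 = 1
  0+1 = 1
  0+0 = 0
  0+0 = 0
  1+1 = 0 carry 1
  1+1+1 = 1 carry 1
  1+0+1 = 0 carry 1
  1+0+1 = 0 carry 1
  1+1+1 = 1 carry 1
  1+0+1 = 0 carry 1
  1+0+1 = 0 carry 1
  final carry 1

0b10010010001110001000000011011101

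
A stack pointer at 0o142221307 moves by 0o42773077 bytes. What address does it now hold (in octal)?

0o205214406

Add column by column in base 8, right to left:
  7+7 = 6 carry 1
  0+7+1 = 0 carry 1
  3+0+1 = 4
  1+3 = 4
  2+7 = 1 carry 1
  2+7+1 = 2 carry 1
  2+2+1 = 5
  4+4 = 0 carry 1
  1+0+1 = 2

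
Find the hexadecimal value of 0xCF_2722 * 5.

0x40BC3AA

Multiply each base-16 digit by 5, carrying:
  2×5 = 10 → write A
  2×5 = 10 → write A
  7×5 = 35 → write 3 carry 2
  2×5+2 = 12 → write C
  F×5 = 75 → write B carry 4
  C×5+4 = 64 → write 0 carry 4
  remaining carry: 4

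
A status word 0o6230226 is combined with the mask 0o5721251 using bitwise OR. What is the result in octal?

0o7731277

OR each oct digit independently (no carries):
  6|5=7, 2|7=7, 3|2=3, 0|1=1, 2|2=2, 2|5=7, 6|1=7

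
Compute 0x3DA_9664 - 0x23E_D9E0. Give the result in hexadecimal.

Subtract column by column in base 16:
  4-0 → 4
  6-E → 8 (borrow)
  6-9-1 → C (borrow)
  9-D-1 → B (borrow)
  A-E-1 → B (borrow)
  D-3-1 → 9
  3-2 → 1

0x19BBC84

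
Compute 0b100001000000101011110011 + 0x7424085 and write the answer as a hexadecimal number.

0x7C64B78

0b100001000000101011110011 = 0x840AF3 in hexadecimal.
Add column by column in base 16, right to left:
  3+5 = 8
  F+8 = 7 carry 1
  A+0+1 = B
  0+4 = 4
  4+2 = 6
  8+4 = C
  0+7 = 7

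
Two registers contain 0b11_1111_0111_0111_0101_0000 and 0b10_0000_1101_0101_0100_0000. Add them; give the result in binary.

0b11000000100110010010000

Add column by column in base 2, right to left:
  0+0 = 0
  0+0 = 0
  0+0 = 0
  0+0 = 0
  1+0 = 1
  0+0 = 0
  1+1 = 0 carry 1
  0+0+1 = 1
  1+1 = 0 carry 1
  1+0+1 = 0 carry 1
  1+1+1 = 1 carry 1
  0+0+1 = 1
  1+1 = 0 carry 1
  1+0+1 = 0 carry 1
  1+1+1 = 1 carry 1
  0+1+1 = 0 carry 1
  1+0+1 = 0 carry 1
  1+0+1 = 0 carry 1
  1+0+1 = 0 carry 1
  1+0+1 = 0 carry 1
  1+0+1 = 0 carry 1
  1+1+1 = 1 carry 1
  final carry 1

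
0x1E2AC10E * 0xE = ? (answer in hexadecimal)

Multiply each base-16 digit by 14, carrying:
  E×14 = 196 → write 4 carry 12
  0×14+12 = 12 → write C
  1×14 = 14 → write E
  C×14 = 168 → write 8 carry 10
  A×14+10 = 150 → write 6 carry 9
  2×14+9 = 37 → write 5 carry 2
  E×14+2 = 198 → write 6 carry 12
  1×14+12 = 26 → write A carry 1
  remaining carry: 1

0x1A6568EC4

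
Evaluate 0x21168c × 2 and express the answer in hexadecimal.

0x422d18

Multiply each base-16 digit by 2, carrying:
  c×2 = 24 → write 8 carry 1
  8×2+1 = 17 → write 1 carry 1
  6×2+1 = 13 → write d
  1×2 = 2 → write 2
  1×2 = 2 → write 2
  2×2 = 4 → write 4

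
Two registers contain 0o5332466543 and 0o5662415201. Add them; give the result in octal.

Add column by column in base 8, right to left:
  3+1 = 4
  4+0 = 4
  5+2 = 7
  6+5 = 3 carry 1
  6+1+1 = 0 carry 1
  4+4+1 = 1 carry 1
  2+2+1 = 5
  3+6 = 1 carry 1
  3+6+1 = 2 carry 1
  5+5+1 = 3 carry 1
  final carry 1

0o13215103744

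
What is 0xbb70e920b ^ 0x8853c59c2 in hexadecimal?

XOR each hex digit independently (no carries):
  b^8=3, b^8=3, 7^5=2, 0^3=3, e^c=2, 9^5=c, 2^9=b, 0^c=c, b^2=9

0x33232cbc9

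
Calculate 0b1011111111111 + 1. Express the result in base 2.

0b1100000000000

The trailing 11 digits are 1 (max in base 2), so adding 1 cascades: they roll to 0 and the next digit up increments.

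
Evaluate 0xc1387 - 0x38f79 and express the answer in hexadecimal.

0x8840e

Subtract column by column in base 16:
  7-9 → e (borrow)
  8-7-1 → 0
  3-f → 4 (borrow)
  1-8-1 → 8 (borrow)
  c-3-1 → 8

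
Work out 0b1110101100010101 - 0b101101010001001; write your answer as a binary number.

0b1001000010001100

Subtract column by column in base 2:
  1-1 → 0
  0-0 → 0
  1-0 → 1
  0-1 → 1 (borrow)
  1-0-1 → 0
  0-0 → 0
  0-0 → 0
  0-1 → 1 (borrow)
  1-0-1 → 0
  1-1 → 0
  0-0 → 0
  1-1 → 0
  0-1 → 1 (borrow)
  1-0-1 → 0
  1-1 → 0
  1-0 → 1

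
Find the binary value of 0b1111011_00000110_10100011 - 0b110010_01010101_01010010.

Subtract column by column in base 2:
  1-0 → 1
  1-1 → 0
  0-0 → 0
  0-0 → 0
  0-1 → 1 (borrow)
  1-0-1 → 0
  0-1 → 1 (borrow)
  1-0-1 → 0
  0-1 → 1 (borrow)
  1-0-1 → 0
  1-1 → 0
  0-0 → 0
  0-1 → 1 (borrow)
  0-0-1 → 1 (borrow)
  0-1-1 → 0 (borrow)
  0-0-1 → 1 (borrow)
  1-0-1 → 0
  1-1 → 0
  0-0 → 0
  1-0 → 1
  1-1 → 0
  1-1 → 0
  1-0 → 1

0b10010001011000101010001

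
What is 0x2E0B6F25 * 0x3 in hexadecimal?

Multiply each base-16 digit by 3, carrying:
  5×3 = 15 → write F
  2×3 = 6 → write 6
  F×3 = 45 → write D carry 2
  6×3+2 = 20 → write 4 carry 1
  B×3+1 = 34 → write 2 carry 2
  0×3+2 = 2 → write 2
  E×3 = 42 → write A carry 2
  2×3+2 = 8 → write 8

0x8A224D6F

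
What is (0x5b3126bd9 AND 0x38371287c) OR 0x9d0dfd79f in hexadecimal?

0x9d3dfffdf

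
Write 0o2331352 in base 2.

Each octal digit is 3 bits: 2=010 3=011 3=011 1=001 3=011 5=101 2=010.

0b10011011001011101010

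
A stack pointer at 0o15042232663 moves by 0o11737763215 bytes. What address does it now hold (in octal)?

Add column by column in base 8, right to left:
  3+5 = 0 carry 1
  6+1+1 = 0 carry 1
  6+2+1 = 1 carry 1
  2+3+1 = 6
  3+6 = 1 carry 1
  2+7+1 = 2 carry 1
  2+7+1 = 2 carry 1
  4+3+1 = 0 carry 1
  0+7+1 = 0 carry 1
  5+1+1 = 7
  1+1 = 2

0o27002216100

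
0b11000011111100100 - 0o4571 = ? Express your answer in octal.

0o277153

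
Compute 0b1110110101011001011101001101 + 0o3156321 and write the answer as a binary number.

0b1110111000100111010000011110

0o3156321 = 0b11001101110011010001 in binary.
Add column by column in base 2, right to left:
  1+1 = 0 carry 1
  0+0+1 = 1
  1+0 = 1
  1+0 = 1
  0+1 = 1
  0+0 = 0
  1+1 = 0 carry 1
  0+1+1 = 0 carry 1
  1+0+1 = 0 carry 1
  1+0+1 = 0 carry 1
  1+1+1 = 1 carry 1
  0+1+1 = 0 carry 1
  1+1+1 = 1 carry 1
  0+0+1 = 1
  0+1 = 1
  1+1 = 0 carry 1
  1+0+1 = 0 carry 1
  0+0+1 = 1
  1+1 = 0 carry 1
  0+1+1 = 0 carry 1
  1+0+1 = 0 carry 1
  0+0+1 = 1
  1+0 = 1
  1+0 = 1
  0+0 = 0
  1+0 = 1
  1+0 = 1
  1+0 = 1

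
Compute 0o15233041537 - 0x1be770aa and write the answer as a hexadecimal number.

0x4e84d2b5

0o15233041537 = 0x6a6c435f in hexadecimal.
Subtract column by column in base 16:
  f-a → 5
  5-a → b (borrow)
  3-0-1 → 2
  4-7 → d (borrow)
  c-7-1 → 4
  6-e → 8 (borrow)
  a-b-1 → e (borrow)
  6-1-1 → 4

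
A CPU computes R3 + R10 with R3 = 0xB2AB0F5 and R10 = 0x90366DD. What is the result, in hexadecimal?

0x142E17D2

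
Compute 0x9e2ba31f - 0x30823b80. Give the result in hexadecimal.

0x6da9679f

Subtract column by column in base 16:
  f-0 → f
  1-8 → 9 (borrow)
  3-b-1 → 7 (borrow)
  a-3-1 → 6
  b-2 → 9
  2-8 → a (borrow)
  e-0-1 → d
  9-3 → 6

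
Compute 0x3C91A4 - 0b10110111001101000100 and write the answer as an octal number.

0o14217140

0x3C91A4 = 0o17110644 in octal.
0b10110111001101000100 = 0o2671504 in octal.
Subtract column by column in base 8:
  4-4 → 0
  4-0 → 4
  6-5 → 1
  0-1 → 7 (borrow)
  1-7-1 → 1 (borrow)
  1-6-1 → 2 (borrow)
  7-2-1 → 4
  1-0 → 1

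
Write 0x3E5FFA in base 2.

0b1111100101111111111010

Expand each hex digit to 4 bits: 3=0011 E=1110 5=0101 F=1111 F=1111 A=1010.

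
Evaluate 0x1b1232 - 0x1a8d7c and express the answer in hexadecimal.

Subtract column by column in base 16:
  2-c → 6 (borrow)
  3-7-1 → b (borrow)
  2-d-1 → 4 (borrow)
  1-8-1 → 8 (borrow)
  b-a-1 → 0
  1-1 → 0

0x84b6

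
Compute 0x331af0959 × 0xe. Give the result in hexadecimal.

Multiply each base-16 digit by 14, carrying:
  9×14 = 126 → write e carry 7
  5×14+7 = 77 → write d carry 4
  9×14+4 = 130 → write 2 carry 8
  0×14+8 = 8 → write 8
  f×14 = 210 → write 2 carry 13
  a×14+13 = 153 → write 9 carry 9
  1×14+9 = 23 → write 7 carry 1
  3×14+1 = 43 → write b carry 2
  3×14+2 = 44 → write c carry 2
  remaining carry: 2

0x2cb79282de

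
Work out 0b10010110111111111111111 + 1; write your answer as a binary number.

0b10010111000000000000000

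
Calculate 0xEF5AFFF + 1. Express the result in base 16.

0xEF5B000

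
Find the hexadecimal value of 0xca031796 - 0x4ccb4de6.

Subtract column by column in base 16:
  6-6 → 0
  9-e → b (borrow)
  7-d-1 → 9 (borrow)
  1-4-1 → c (borrow)
  3-b-1 → 7 (borrow)
  0-c-1 → 3 (borrow)
  a-c-1 → d (borrow)
  c-4-1 → 7

0x7d37c9b0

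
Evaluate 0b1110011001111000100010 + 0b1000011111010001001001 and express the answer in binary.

Add column by column in base 2, right to left:
  0+1 = 1
  1+0 = 1
  0+0 = 0
  0+1 = 1
  0+0 = 0
  1+0 = 1
  0+1 = 1
  0+0 = 0
  0+0 = 0
  1+0 = 1
  1+1 = 0 carry 1
  1+0+1 = 0 carry 1
  1+1+1 = 1 carry 1
  0+1+1 = 0 carry 1
  0+1+1 = 0 carry 1
  1+1+1 = 1 carry 1
  1+1+1 = 1 carry 1
  0+0+1 = 1
  0+0 = 0
  1+0 = 1
  1+0 = 1
  1+1 = 0 carry 1
  final carry 1

0b10110111001001001101011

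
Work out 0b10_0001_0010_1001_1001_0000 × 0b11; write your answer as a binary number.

Multiply each base-2 digit by 3, carrying:
  0×3 = 0 → write 0
  0×3 = 0 → write 0
  0×3 = 0 → write 0
  0×3 = 0 → write 0
  1×3 = 3 → write 1 carry 1
  0×3+1 = 1 → write 1
  0×3 = 0 → write 0
  1×3 = 3 → write 1 carry 1
  1×3+1 = 4 → write 0 carry 2
  0×3+2 = 2 → write 0 carry 1
  0×3+1 = 1 → write 1
  1×3 = 3 → write 1 carry 1
  0×3+1 = 1 → write 1
  1×3 = 3 → write 1 carry 1
  0×3+1 = 1 → write 1
  0×3 = 0 → write 0
  1×3 = 3 → write 1 carry 1
  0×3+1 = 1 → write 1
  0×3 = 0 → write 0
  0×3 = 0 → write 0
  0×3 = 0 → write 0
  1×3 = 3 → write 1 carry 1
  remaining carry: 1

0b11000110111110010110000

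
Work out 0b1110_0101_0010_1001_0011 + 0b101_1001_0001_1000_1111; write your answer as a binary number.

0b100111110010000100010

Add column by column in base 2, right to left:
  1+1 = 0 carry 1
  1+1+1 = 1 carry 1
  0+1+1 = 0 carry 1
  0+1+1 = 0 carry 1
  1+0+1 = 0 carry 1
  0+0+1 = 1
  0+0 = 0
  1+1 = 0 carry 1
  0+1+1 = 0 carry 1
  1+0+1 = 0 carry 1
  0+0+1 = 1
  0+0 = 0
  1+1 = 0 carry 1
  0+0+1 = 1
  1+0 = 1
  0+1 = 1
  0+1 = 1
  1+0 = 1
  1+1 = 0 carry 1
  1+0+1 = 0 carry 1
  final carry 1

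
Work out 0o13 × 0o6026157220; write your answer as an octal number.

0o102364310060

Multiply each base-8 digit by 11, carrying:
  0×11 = 0 → write 0
  2×11 = 22 → write 6 carry 2
  2×11+2 = 24 → write 0 carry 3
  7×11+3 = 80 → write 0 carry 10
  5×11+10 = 65 → write 1 carry 8
  1×11+8 = 19 → write 3 carry 2
  6×11+2 = 68 → write 4 carry 8
  2×11+8 = 30 → write 6 carry 3
  0×11+3 = 3 → write 3
  6×11 = 66 → write 2 carry 8
  remaining carry: 10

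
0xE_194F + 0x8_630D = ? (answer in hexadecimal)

0x167C5C

Add column by column in base 16, right to left:
  F+D = C carry 1
  4+0+1 = 5
  9+3 = C
  1+6 = 7
  E+8 = 6 carry 1
  final carry 1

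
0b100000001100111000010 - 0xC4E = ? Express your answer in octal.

0b100000001100111000010 = 0o4014702 in octal.
0xC4E = 0o6116 in octal.
Subtract column by column in base 8:
  2-6 → 4 (borrow)
  0-1-1 → 6 (borrow)
  7-1-1 → 5
  4-6 → 6 (borrow)
  1-0-1 → 0
  0-0 → 0
  4-0 → 4

0o4006564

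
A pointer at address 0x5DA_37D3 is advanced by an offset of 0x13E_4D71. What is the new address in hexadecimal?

0x7188544

Add column by column in base 16, right to left:
  3+1 = 4
  D+7 = 4 carry 1
  7+D+1 = 5 carry 1
  3+4+1 = 8
  A+E = 8 carry 1
  D+3+1 = 1 carry 1
  5+1+1 = 7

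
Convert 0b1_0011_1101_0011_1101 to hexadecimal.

0x13d3d

Group the bits into nibbles: 0001 0011 1101 0011 1101 → 13d3d.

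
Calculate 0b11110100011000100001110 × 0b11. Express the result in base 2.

0b1011011101001001100101010

Multiply each base-2 digit by 3, carrying:
  0×3 = 0 → write 0
  1×3 = 3 → write 1 carry 1
  1×3+1 = 4 → write 0 carry 2
  1×3+2 = 5 → write 1 carry 2
  0×3+2 = 2 → write 0 carry 1
  0×3+1 = 1 → write 1
  0×3 = 0 → write 0
  0×3 = 0 → write 0
  1×3 = 3 → write 1 carry 1
  0×3+1 = 1 → write 1
  0×3 = 0 → write 0
  0×3 = 0 → write 0
  1×3 = 3 → write 1 carry 1
  1×3+1 = 4 → write 0 carry 2
  0×3+2 = 2 → write 0 carry 1
  0×3+1 = 1 → write 1
  0×3 = 0 → write 0
  1×3 = 3 → write 1 carry 1
  0×3+1 = 1 → write 1
  1×3 = 3 → write 1 carry 1
  1×3+1 = 4 → write 0 carry 2
  1×3+2 = 5 → write 1 carry 2
  1×3+2 = 5 → write 1 carry 2
  remaining carry: 10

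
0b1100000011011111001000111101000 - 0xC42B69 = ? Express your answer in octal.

0o13752663177

0b1100000011011111001000111101000 = 0o14033710750 in octal.
0xC42B69 = 0o61025551 in octal.
Subtract column by column in base 8:
  0-1 → 7 (borrow)
  5-5-1 → 7 (borrow)
  7-5-1 → 1
  0-5 → 3 (borrow)
  1-2-1 → 6 (borrow)
  7-0-1 → 6
  3-1 → 2
  3-6 → 5 (borrow)
  0-0-1 → 7 (borrow)
  4-0-1 → 3
  1-0 → 1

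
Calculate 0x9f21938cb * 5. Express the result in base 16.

0x31ba7e1bf7

Multiply each base-16 digit by 5, carrying:
  b×5 = 55 → write 7 carry 3
  c×5+3 = 63 → write f carry 3
  8×5+3 = 43 → write b carry 2
  3×5+2 = 17 → write 1 carry 1
  9×5+1 = 46 → write e carry 2
  1×5+2 = 7 → write 7
  2×5 = 10 → write a
  f×5 = 75 → write b carry 4
  9×5+4 = 49 → write 1 carry 3
  remaining carry: 3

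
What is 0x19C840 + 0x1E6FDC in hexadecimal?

Add column by column in base 16, right to left:
  0+C = C
  4+D = 1 carry 1
  8+F+1 = 8 carry 1
  C+6+1 = 3 carry 1
  9+E+1 = 8 carry 1
  1+1+1 = 3

0x38381C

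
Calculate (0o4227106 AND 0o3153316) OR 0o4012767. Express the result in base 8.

0o4227106 AND 0o3153316 = 0o0003106.
Then OR with 0o4012767.

0o4013767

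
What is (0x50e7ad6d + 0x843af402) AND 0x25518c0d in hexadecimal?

0x500800d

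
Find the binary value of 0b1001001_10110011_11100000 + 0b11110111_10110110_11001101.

0b1010000010110101010101101

Add column by column in base 2, right to left:
  0+1 = 1
  0+0 = 0
  0+1 = 1
  0+1 = 1
  0+0 = 0
  1+0 = 1
  1+1 = 0 carry 1
  1+1+1 = 1 carry 1
  1+0+1 = 0 carry 1
  1+1+1 = 1 carry 1
  0+1+1 = 0 carry 1
  0+0+1 = 1
  1+1 = 0 carry 1
  1+1+1 = 1 carry 1
  0+0+1 = 1
  1+1 = 0 carry 1
  1+1+1 = 1 carry 1
  0+1+1 = 0 carry 1
  0+1+1 = 0 carry 1
  1+0+1 = 0 carry 1
  0+1+1 = 0 carry 1
  0+1+1 = 0 carry 1
  1+1+1 = 1 carry 1
  0+1+1 = 0 carry 1
  final carry 1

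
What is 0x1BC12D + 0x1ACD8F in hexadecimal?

0x368EBC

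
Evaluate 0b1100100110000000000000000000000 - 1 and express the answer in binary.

0b1100100101111111111111111111111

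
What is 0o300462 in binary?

0b11000000100110010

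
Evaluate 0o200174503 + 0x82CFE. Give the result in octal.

0o202223101

0x82CFE = 0o2026376 in octal.
Add column by column in base 8, right to left:
  3+6 = 1 carry 1
  0+7+1 = 0 carry 1
  5+3+1 = 1 carry 1
  4+6+1 = 3 carry 1
  7+2+1 = 2 carry 1
  1+0+1 = 2
  0+2 = 2
  0+0 = 0
  2+0 = 2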